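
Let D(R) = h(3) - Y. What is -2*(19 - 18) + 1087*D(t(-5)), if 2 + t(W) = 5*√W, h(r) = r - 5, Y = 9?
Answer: -11959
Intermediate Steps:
h(r) = -5 + r
t(W) = -2 + 5*√W
D(R) = -11 (D(R) = (-5 + 3) - 1*9 = -2 - 9 = -11)
-2*(19 - 18) + 1087*D(t(-5)) = -2*(19 - 18) + 1087*(-11) = -2*1 - 11957 = -2 - 11957 = -11959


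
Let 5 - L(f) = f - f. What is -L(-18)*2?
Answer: -10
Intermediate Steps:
L(f) = 5 (L(f) = 5 - (f - f) = 5 - 1*0 = 5 + 0 = 5)
-L(-18)*2 = -5*2 = -1*10 = -10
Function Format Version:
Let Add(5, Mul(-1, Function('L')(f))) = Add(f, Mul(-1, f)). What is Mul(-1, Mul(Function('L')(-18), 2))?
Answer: -10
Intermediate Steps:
Function('L')(f) = 5 (Function('L')(f) = Add(5, Mul(-1, Add(f, Mul(-1, f)))) = Add(5, Mul(-1, 0)) = Add(5, 0) = 5)
Mul(-1, Mul(Function('L')(-18), 2)) = Mul(-1, Mul(5, 2)) = Mul(-1, 10) = -10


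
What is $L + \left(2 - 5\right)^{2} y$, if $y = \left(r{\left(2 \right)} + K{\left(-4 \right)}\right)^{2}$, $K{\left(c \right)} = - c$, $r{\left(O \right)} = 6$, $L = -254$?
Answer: $646$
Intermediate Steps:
$y = 100$ ($y = \left(6 - -4\right)^{2} = \left(6 + 4\right)^{2} = 10^{2} = 100$)
$L + \left(2 - 5\right)^{2} y = -254 + \left(2 - 5\right)^{2} \cdot 100 = -254 + \left(-3\right)^{2} \cdot 100 = -254 + 9 \cdot 100 = -254 + 900 = 646$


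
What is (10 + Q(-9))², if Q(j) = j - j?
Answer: 100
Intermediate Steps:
Q(j) = 0
(10 + Q(-9))² = (10 + 0)² = 10² = 100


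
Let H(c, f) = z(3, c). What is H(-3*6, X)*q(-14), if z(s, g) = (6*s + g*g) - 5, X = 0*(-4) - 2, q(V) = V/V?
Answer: 337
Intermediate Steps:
q(V) = 1
X = -2 (X = 0 - 2 = -2)
z(s, g) = -5 + g**2 + 6*s (z(s, g) = (6*s + g**2) - 5 = (g**2 + 6*s) - 5 = -5 + g**2 + 6*s)
H(c, f) = 13 + c**2 (H(c, f) = -5 + c**2 + 6*3 = -5 + c**2 + 18 = 13 + c**2)
H(-3*6, X)*q(-14) = (13 + (-3*6)**2)*1 = (13 + (-18)**2)*1 = (13 + 324)*1 = 337*1 = 337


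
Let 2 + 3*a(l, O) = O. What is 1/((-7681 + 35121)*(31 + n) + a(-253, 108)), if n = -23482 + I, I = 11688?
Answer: -3/968330054 ≈ -3.0981e-9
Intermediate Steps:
n = -11794 (n = -23482 + 11688 = -11794)
a(l, O) = -2/3 + O/3
1/((-7681 + 35121)*(31 + n) + a(-253, 108)) = 1/((-7681 + 35121)*(31 - 11794) + (-2/3 + (1/3)*108)) = 1/(27440*(-11763) + (-2/3 + 36)) = 1/(-322776720 + 106/3) = 1/(-968330054/3) = -3/968330054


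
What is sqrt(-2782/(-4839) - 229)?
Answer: I*sqrt(5348783811)/4839 ≈ 15.114*I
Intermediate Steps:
sqrt(-2782/(-4839) - 229) = sqrt(-2782*(-1/4839) - 229) = sqrt(2782/4839 - 229) = sqrt(-1105349/4839) = I*sqrt(5348783811)/4839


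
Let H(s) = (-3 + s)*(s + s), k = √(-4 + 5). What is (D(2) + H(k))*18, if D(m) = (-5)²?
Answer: 378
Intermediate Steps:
D(m) = 25
k = 1 (k = √1 = 1)
H(s) = 2*s*(-3 + s) (H(s) = (-3 + s)*(2*s) = 2*s*(-3 + s))
(D(2) + H(k))*18 = (25 + 2*1*(-3 + 1))*18 = (25 + 2*1*(-2))*18 = (25 - 4)*18 = 21*18 = 378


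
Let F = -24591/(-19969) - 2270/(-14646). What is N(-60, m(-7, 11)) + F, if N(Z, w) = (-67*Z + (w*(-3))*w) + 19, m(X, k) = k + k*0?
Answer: 537755204920/146232987 ≈ 3677.4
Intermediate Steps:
m(X, k) = k (m(X, k) = k + 0 = k)
N(Z, w) = 19 - 67*Z - 3*w**2 (N(Z, w) = (-67*Z + (-3*w)*w) + 19 = (-67*Z - 3*w**2) + 19 = 19 - 67*Z - 3*w**2)
F = 202744708/146232987 (F = -24591*(-1/19969) - 2270*(-1/14646) = 24591/19969 + 1135/7323 = 202744708/146232987 ≈ 1.3864)
N(-60, m(-7, 11)) + F = (19 - 67*(-60) - 3*11**2) + 202744708/146232987 = (19 + 4020 - 3*121) + 202744708/146232987 = (19 + 4020 - 363) + 202744708/146232987 = 3676 + 202744708/146232987 = 537755204920/146232987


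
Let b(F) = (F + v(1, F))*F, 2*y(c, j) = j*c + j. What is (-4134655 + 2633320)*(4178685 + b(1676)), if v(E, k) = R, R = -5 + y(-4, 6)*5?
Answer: -10365008154435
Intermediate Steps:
y(c, j) = j/2 + c*j/2 (y(c, j) = (j*c + j)/2 = (c*j + j)/2 = (j + c*j)/2 = j/2 + c*j/2)
R = -50 (R = -5 + ((½)*6*(1 - 4))*5 = -5 + ((½)*6*(-3))*5 = -5 - 9*5 = -5 - 45 = -50)
v(E, k) = -50
b(F) = F*(-50 + F) (b(F) = (F - 50)*F = (-50 + F)*F = F*(-50 + F))
(-4134655 + 2633320)*(4178685 + b(1676)) = (-4134655 + 2633320)*(4178685 + 1676*(-50 + 1676)) = -1501335*(4178685 + 1676*1626) = -1501335*(4178685 + 2725176) = -1501335*6903861 = -10365008154435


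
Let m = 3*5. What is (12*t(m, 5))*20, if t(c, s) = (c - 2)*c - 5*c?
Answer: 28800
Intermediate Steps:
m = 15
t(c, s) = -5*c + c*(-2 + c) (t(c, s) = (-2 + c)*c - 5*c = c*(-2 + c) - 5*c = -5*c + c*(-2 + c))
(12*t(m, 5))*20 = (12*(15*(-7 + 15)))*20 = (12*(15*8))*20 = (12*120)*20 = 1440*20 = 28800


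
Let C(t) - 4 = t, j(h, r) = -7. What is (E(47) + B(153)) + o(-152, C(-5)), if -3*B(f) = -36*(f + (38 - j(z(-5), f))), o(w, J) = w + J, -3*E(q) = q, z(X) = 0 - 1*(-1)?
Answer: 6622/3 ≈ 2207.3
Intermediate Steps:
z(X) = 1 (z(X) = 0 + 1 = 1)
E(q) = -q/3
C(t) = 4 + t
o(w, J) = J + w
B(f) = 540 + 12*f (B(f) = -(-12)*(f + (38 - 1*(-7))) = -(-12)*(f + (38 + 7)) = -(-12)*(f + 45) = -(-12)*(45 + f) = -(-1620 - 36*f)/3 = 540 + 12*f)
(E(47) + B(153)) + o(-152, C(-5)) = (-1/3*47 + (540 + 12*153)) + ((4 - 5) - 152) = (-47/3 + (540 + 1836)) + (-1 - 152) = (-47/3 + 2376) - 153 = 7081/3 - 153 = 6622/3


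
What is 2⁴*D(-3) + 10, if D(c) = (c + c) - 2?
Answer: -118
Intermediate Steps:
D(c) = -2 + 2*c (D(c) = 2*c - 2 = -2 + 2*c)
2⁴*D(-3) + 10 = 2⁴*(-2 + 2*(-3)) + 10 = 16*(-2 - 6) + 10 = 16*(-8) + 10 = -128 + 10 = -118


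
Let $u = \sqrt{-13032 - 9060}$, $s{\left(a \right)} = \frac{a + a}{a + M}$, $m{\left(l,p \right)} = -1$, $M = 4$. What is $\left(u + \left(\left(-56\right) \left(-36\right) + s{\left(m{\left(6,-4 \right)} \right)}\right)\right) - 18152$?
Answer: $- \frac{48410}{3} + 2 i \sqrt{5523} \approx -16137.0 + 148.63 i$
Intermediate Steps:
$s{\left(a \right)} = \frac{2 a}{4 + a}$ ($s{\left(a \right)} = \frac{a + a}{a + 4} = \frac{2 a}{4 + a}$)
$u = 2 i \sqrt{5523}$ ($u = \sqrt{-22092} = 2 i \sqrt{5523} \approx 148.63 i$)
$\left(u + \left(\left(-56\right) \left(-36\right) + s{\left(m{\left(6,-4 \right)} \right)}\right)\right) - 18152 = \left(2 i \sqrt{5523} + \left(\left(-56\right) \left(-36\right) + 2 \left(-1\right) \frac{1}{4 - 1}\right)\right) - 18152 = \left(2 i \sqrt{5523} + \left(2016 + 2 \left(-1\right) \frac{1}{3}\right)\right) - 18152 = \left(2 i \sqrt{5523} + \left(2016 - \frac{2}{3}\right)\right) - 18152 = \left(2 i \sqrt{5523} + \frac{6046}{3}\right) - 18152 = \left(\frac{6046}{3} + 2 i \sqrt{5523}\right) - 18152 = - \frac{48410}{3} + 2 i \sqrt{5523}$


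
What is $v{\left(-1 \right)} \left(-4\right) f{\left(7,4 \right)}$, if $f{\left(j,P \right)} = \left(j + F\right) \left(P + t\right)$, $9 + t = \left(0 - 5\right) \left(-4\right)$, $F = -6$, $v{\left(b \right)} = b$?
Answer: $60$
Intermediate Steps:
$t = 11$ ($t = -9 + \left(0 - 5\right) \left(-4\right) = -9 - -20 = -9 + 20 = 11$)
$f{\left(j,P \right)} = \left(-6 + j\right) \left(11 + P\right)$ ($f{\left(j,P \right)} = \left(j - 6\right) \left(P + 11\right) = \left(-6 + j\right) \left(11 + P\right)$)
$v{\left(-1 \right)} \left(-4\right) f{\left(7,4 \right)} = \left(-1\right) \left(-4\right) \left(-66 - 24 + 11 \cdot 7 + 4 \cdot 7\right) = 4 \left(-66 - 24 + 77 + 28\right) = 4 \cdot 15 = 60$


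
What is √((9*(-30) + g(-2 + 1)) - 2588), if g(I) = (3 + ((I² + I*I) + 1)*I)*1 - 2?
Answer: 2*I*√715 ≈ 53.479*I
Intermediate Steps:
g(I) = 1 + I*(1 + 2*I²) (g(I) = (3 + ((I² + I²) + 1)*I)*1 - 2 = (3 + (2*I² + 1)*I)*1 - 2 = (3 + (1 + 2*I²)*I)*1 - 2 = (3 + I*(1 + 2*I²))*1 - 2 = (3 + I*(1 + 2*I²)) - 2 = 1 + I*(1 + 2*I²))
√((9*(-30) + g(-2 + 1)) - 2588) = √((9*(-30) + (1 + (-2 + 1) + 2*(-2 + 1)³)) - 2588) = √((-270 + (1 - 1 + 2*(-1)³)) - 2588) = √((-270 + (1 - 1 + 2*(-1))) - 2588) = √((-270 + (1 - 1 - 2)) - 2588) = √((-270 - 2) - 2588) = √(-272 - 2588) = √(-2860) = 2*I*√715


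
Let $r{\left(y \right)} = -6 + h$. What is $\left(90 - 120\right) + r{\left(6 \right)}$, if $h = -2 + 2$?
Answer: $-36$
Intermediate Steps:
$h = 0$
$r{\left(y \right)} = -6$ ($r{\left(y \right)} = -6 + 0 = -6$)
$\left(90 - 120\right) + r{\left(6 \right)} = \left(90 - 120\right) - 6 = -30 - 6 = -36$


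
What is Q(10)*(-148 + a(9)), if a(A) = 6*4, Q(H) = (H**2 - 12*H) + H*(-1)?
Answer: 3720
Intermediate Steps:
Q(H) = H**2 - 13*H (Q(H) = (H**2 - 12*H) - H = H**2 - 13*H)
a(A) = 24
Q(10)*(-148 + a(9)) = (10*(-13 + 10))*(-148 + 24) = (10*(-3))*(-124) = -30*(-124) = 3720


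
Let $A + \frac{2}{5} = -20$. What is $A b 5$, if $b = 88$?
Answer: $-8976$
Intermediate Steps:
$A = - \frac{102}{5}$ ($A = - \frac{2}{5} - 20 = - \frac{102}{5} \approx -20.4$)
$A b 5 = \left(- \frac{102}{5}\right) 88 \cdot 5 = \left(- \frac{8976}{5}\right) 5 = -8976$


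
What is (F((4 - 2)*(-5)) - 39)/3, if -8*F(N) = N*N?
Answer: -103/6 ≈ -17.167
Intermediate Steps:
F(N) = -N²/8 (F(N) = -N*N/8 = -N²/8)
(F((4 - 2)*(-5)) - 39)/3 = (-25*(4 - 2)²/8 - 39)/3 = (-(2*(-5))²/8 - 39)/3 = (-⅛*(-10)² - 39)/3 = (-⅛*100 - 39)/3 = (-25/2 - 39)/3 = (⅓)*(-103/2) = -103/6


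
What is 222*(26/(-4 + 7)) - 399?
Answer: 1525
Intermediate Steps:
222*(26/(-4 + 7)) - 399 = 222*(26/3) - 399 = 1924 - 399 = 1525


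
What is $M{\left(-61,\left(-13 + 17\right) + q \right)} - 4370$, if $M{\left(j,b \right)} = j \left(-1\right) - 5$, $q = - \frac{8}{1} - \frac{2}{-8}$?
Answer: $-4314$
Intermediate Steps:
$q = - \frac{31}{4}$ ($q = \left(-8\right) 1 - - \frac{1}{4} = -8 + \frac{1}{4} = - \frac{31}{4} \approx -7.75$)
$M{\left(j,b \right)} = -5 - j$ ($M{\left(j,b \right)} = - j - 5 = -5 - j$)
$M{\left(-61,\left(-13 + 17\right) + q \right)} - 4370 = \left(-5 - -61\right) - 4370 = \left(-5 + 61\right) - 4370 = 56 - 4370 = -4314$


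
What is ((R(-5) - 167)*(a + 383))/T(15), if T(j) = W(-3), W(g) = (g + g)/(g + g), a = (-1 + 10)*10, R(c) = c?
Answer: -81356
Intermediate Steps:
a = 90 (a = 9*10 = 90)
W(g) = 1 (W(g) = (2*g)/((2*g)) = (2*g)*(1/(2*g)) = 1)
T(j) = 1
((R(-5) - 167)*(a + 383))/T(15) = ((-5 - 167)*(90 + 383))/1 = -172*473*1 = -81356*1 = -81356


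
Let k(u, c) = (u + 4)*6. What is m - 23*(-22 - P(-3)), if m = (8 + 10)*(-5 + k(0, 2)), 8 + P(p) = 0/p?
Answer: 664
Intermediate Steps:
k(u, c) = 24 + 6*u (k(u, c) = (4 + u)*6 = 24 + 6*u)
P(p) = -8 (P(p) = -8 + 0/p = -8 + 0 = -8)
m = 342 (m = (8 + 10)*(-5 + (24 + 6*0)) = 18*(-5 + (24 + 0)) = 18*(-5 + 24) = 18*19 = 342)
m - 23*(-22 - P(-3)) = 342 - 23*(-22 - 1*(-8)) = 342 - 23*(-22 + 8) = 342 - 23*(-14) = 342 + 322 = 664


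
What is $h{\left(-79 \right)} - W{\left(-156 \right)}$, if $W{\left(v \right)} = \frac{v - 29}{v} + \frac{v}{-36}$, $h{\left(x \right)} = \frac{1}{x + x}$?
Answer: $- \frac{22699}{4108} \approx -5.5256$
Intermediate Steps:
$h{\left(x \right)} = \frac{1}{2 x}$
$W{\left(v \right)} = - \frac{v}{36} + \frac{-29 + v}{v}$ ($W{\left(v \right)} = \frac{-29 + v}{v} + v \left(- \frac{1}{36}\right) = \frac{-29 + v}{v} - \frac{v}{36} = - \frac{v}{36} + \frac{-29 + v}{v}$)
$h{\left(-79 \right)} - W{\left(-156 \right)} = \frac{1}{2 \left(-79\right)} - \left(1 - \frac{29}{-156} - - \frac{13}{3}\right) = \frac{1}{2} \left(- \frac{1}{79}\right) - \left(1 - - \frac{29}{156} + \frac{13}{3}\right) = - \frac{1}{158} - \left(1 + \frac{29}{156} + \frac{13}{3}\right) = - \frac{1}{158} - \frac{287}{52} = - \frac{22699}{4108}$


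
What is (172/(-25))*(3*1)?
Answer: -516/25 ≈ -20.640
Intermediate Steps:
(172/(-25))*(3*1) = (172*(-1/25))*3 = -172/25*3 = -516/25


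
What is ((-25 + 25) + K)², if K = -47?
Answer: 2209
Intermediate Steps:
((-25 + 25) + K)² = ((-25 + 25) - 47)² = (0 - 47)² = (-47)² = 2209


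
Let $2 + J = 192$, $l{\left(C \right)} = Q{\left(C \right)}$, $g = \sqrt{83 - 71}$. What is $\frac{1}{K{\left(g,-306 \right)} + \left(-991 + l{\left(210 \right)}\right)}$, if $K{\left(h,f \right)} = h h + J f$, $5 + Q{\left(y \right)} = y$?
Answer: $- \frac{1}{58914} \approx -1.6974 \cdot 10^{-5}$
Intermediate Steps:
$Q{\left(y \right)} = -5 + y$
$g = 2 \sqrt{3}$ ($g = \sqrt{12} = 2 \sqrt{3} \approx 3.4641$)
$l{\left(C \right)} = -5 + C$
$J = 190$ ($J = -2 + 192 = 190$)
$K{\left(h,f \right)} = h^{2} + 190 f$ ($K{\left(h,f \right)} = h h + 190 f = h^{2} + 190 f$)
$\frac{1}{K{\left(g,-306 \right)} + \left(-991 + l{\left(210 \right)}\right)} = \frac{1}{\left(\left(2 \sqrt{3}\right)^{2} + 190 \left(-306\right)\right) + \left(-991 + \left(-5 + 210\right)\right)} = \frac{1}{\left(12 - 58140\right) + \left(-991 + 205\right)} = \frac{1}{-58128 - 786} = \frac{1}{-58914} = - \frac{1}{58914}$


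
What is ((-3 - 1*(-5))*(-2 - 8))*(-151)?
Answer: 3020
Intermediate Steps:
((-3 - 1*(-5))*(-2 - 8))*(-151) = ((-3 + 5)*(-10))*(-151) = (2*(-10))*(-151) = -20*(-151) = 3020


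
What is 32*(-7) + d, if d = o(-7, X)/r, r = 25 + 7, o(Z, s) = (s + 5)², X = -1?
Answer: -447/2 ≈ -223.50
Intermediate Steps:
o(Z, s) = (5 + s)²
r = 32
d = ½ (d = (5 - 1)²/32 = 4²*(1/32) = 16*(1/32) = ½ ≈ 0.50000)
32*(-7) + d = 32*(-7) + ½ = -224 + ½ = -447/2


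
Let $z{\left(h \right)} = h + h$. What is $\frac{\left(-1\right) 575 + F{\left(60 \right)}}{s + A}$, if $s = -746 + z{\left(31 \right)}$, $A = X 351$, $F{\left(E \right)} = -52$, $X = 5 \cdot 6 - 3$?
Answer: $- \frac{209}{2931} \approx -0.071307$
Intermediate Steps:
$z{\left(h \right)} = 2 h$
$X = 27$ ($X = 30 - 3 = 27$)
$A = 9477$ ($A = 27 \cdot 351 = 9477$)
$s = -684$ ($s = -746 + 2 \cdot 31 = -746 + 62 = -684$)
$\frac{\left(-1\right) 575 + F{\left(60 \right)}}{s + A} = \frac{\left(-1\right) 575 - 52}{-684 + 9477} = \frac{-575 - 52}{8793} = \left(-627\right) \frac{1}{8793} = - \frac{209}{2931}$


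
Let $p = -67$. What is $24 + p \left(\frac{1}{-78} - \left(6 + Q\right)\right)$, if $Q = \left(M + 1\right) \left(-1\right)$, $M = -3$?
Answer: $\frac{43747}{78} \approx 560.86$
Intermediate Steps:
$Q = 2$ ($Q = \left(-3 + 1\right) \left(-1\right) = \left(-2\right) \left(-1\right) = 2$)
$24 + p \left(\frac{1}{-78} - \left(6 + Q\right)\right) = 24 - 67 \left(\frac{1}{-78} - \left(6 + 2\right)\right) = 24 - 67 \left(- \frac{1}{78} - 8\right) = 24 - - \frac{41875}{78} = 24 + \frac{41875}{78} = \frac{43747}{78}$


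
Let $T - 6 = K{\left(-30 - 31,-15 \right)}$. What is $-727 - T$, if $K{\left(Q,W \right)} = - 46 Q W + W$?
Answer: $41372$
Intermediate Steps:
$K{\left(Q,W \right)} = W - 46 Q W$ ($K{\left(Q,W \right)} = - 46 Q W + W = W - 46 Q W$)
$T = -42099$ ($T = 6 - 15 \left(1 - 46 \left(-30 - 31\right)\right) = 6 - 15 \left(1 - -2806\right) = 6 - 15 \left(1 + 2806\right) = 6 - 42105 = -42099$)
$-727 - T = -727 - -42099 = -727 + 42099 = 41372$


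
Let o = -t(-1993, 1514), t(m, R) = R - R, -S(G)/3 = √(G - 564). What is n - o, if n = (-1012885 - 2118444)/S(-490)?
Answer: -3131329*I*√1054/3162 ≈ -32150.0*I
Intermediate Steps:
S(G) = -3*√(-564 + G) (S(G) = -3*√(G - 564) = -3*√(-564 + G))
t(m, R) = 0
o = 0 (o = -1*0 = 0)
n = -3131329*I*√1054/3162 (n = (-1012885 - 2118444)/((-3*√(-564 - 490))) = -3131329*I*√1054/3162 ≈ -32150.0*I)
n - o = -3131329*I*√1054/3162 - 1*0 = -3131329*I*√1054/3162 + 0 = -3131329*I*√1054/3162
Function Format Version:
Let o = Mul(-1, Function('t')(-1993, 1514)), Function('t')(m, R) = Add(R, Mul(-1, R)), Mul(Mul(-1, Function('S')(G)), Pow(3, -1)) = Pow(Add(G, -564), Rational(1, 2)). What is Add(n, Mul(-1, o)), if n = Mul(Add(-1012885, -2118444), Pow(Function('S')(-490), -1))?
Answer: Mul(Rational(-3131329, 3162), I, Pow(1054, Rational(1, 2))) ≈ Mul(-32150., I)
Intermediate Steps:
Function('S')(G) = Mul(-3, Pow(Add(-564, G), Rational(1, 2))) (Function('S')(G) = Mul(-3, Pow(Add(G, -564), Rational(1, 2))) = Mul(-3, Pow(Add(-564, G), Rational(1, 2))))
Function('t')(m, R) = 0
o = 0 (o = Mul(-1, 0) = 0)
n = Mul(Rational(-3131329, 3162), I, Pow(1054, Rational(1, 2))) (n = Mul(Add(-1012885, -2118444), Pow(Mul(-3, Pow(Add(-564, -490), Rational(1, 2))), -1)) = Mul(-3131329, Pow(Mul(-3, Pow(-1054, Rational(1, 2))), -1)) = Mul(-3131329, Pow(Mul(-3, Mul(I, Pow(1054, Rational(1, 2)))), -1)) = Mul(-3131329, Pow(Mul(-3, I, Pow(1054, Rational(1, 2))), -1)) = Mul(-3131329, Mul(Rational(1, 3162), I, Pow(1054, Rational(1, 2)))) = Mul(Rational(-3131329, 3162), I, Pow(1054, Rational(1, 2))) ≈ Mul(-32150., I))
Add(n, Mul(-1, o)) = Add(Mul(Rational(-3131329, 3162), I, Pow(1054, Rational(1, 2))), Mul(-1, 0)) = Add(Mul(Rational(-3131329, 3162), I, Pow(1054, Rational(1, 2))), 0) = Mul(Rational(-3131329, 3162), I, Pow(1054, Rational(1, 2)))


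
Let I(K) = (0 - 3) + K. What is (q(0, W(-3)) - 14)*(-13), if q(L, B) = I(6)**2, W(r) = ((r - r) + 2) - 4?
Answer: 65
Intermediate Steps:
I(K) = -3 + K
W(r) = -2 (W(r) = (0 + 2) - 4 = 2 - 4 = -2)
q(L, B) = 9 (q(L, B) = (-3 + 6)**2 = 3**2 = 9)
(q(0, W(-3)) - 14)*(-13) = (9 - 14)*(-13) = -5*(-13) = 65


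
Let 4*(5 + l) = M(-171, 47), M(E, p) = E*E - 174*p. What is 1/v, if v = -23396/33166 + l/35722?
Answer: -2369511704/1322547755 ≈ -1.7916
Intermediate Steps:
M(E, p) = E² - 174*p
l = 21043/4 (l = -5 + ((-171)² - 174*47)/4 = -5 + (29241 - 8178)/4 = -5 + (¼)*21063 = -5 + 21063/4 = 21043/4 ≈ 5260.8)
v = -1322547755/2369511704 (v = -23396/33166 + (21043/4)/35722 = -23396*1/33166 + (21043/4)*(1/35722) = -11698/16583 + 21043/142888 = -1322547755/2369511704 ≈ -0.55815)
1/v = 1/(-1322547755/2369511704) = -2369511704/1322547755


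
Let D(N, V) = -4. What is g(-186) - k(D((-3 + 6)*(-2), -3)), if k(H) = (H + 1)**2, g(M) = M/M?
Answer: -8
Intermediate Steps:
g(M) = 1
k(H) = (1 + H)**2
g(-186) - k(D((-3 + 6)*(-2), -3)) = 1 - (1 - 4)**2 = 1 - 1*(-3)**2 = 1 - 1*9 = 1 - 9 = -8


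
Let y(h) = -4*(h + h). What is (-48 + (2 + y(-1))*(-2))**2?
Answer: 4624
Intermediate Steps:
y(h) = -8*h
(-48 + (2 + y(-1))*(-2))**2 = (-48 + (2 - 8*(-1))*(-2))**2 = (-48 + (2 + 8)*(-2))**2 = (-48 + 10*(-2))**2 = (-48 - 20)**2 = (-68)**2 = 4624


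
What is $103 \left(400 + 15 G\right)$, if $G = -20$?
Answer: $10300$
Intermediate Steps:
$103 \left(400 + 15 G\right) = 103 \left(400 + 15 \left(-20\right)\right) = 103 \left(400 - 300\right) = 103 \cdot 100 = 10300$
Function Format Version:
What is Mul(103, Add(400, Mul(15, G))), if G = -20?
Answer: 10300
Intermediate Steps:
Mul(103, Add(400, Mul(15, G))) = Mul(103, Add(400, Mul(15, -20))) = Mul(103, Add(400, -300)) = Mul(103, 100) = 10300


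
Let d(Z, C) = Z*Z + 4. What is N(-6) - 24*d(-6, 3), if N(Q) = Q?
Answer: -966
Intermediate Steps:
d(Z, C) = 4 + Z**2 (d(Z, C) = Z**2 + 4 = 4 + Z**2)
N(-6) - 24*d(-6, 3) = -6 - 24*(4 + (-6)**2) = -6 - 24*(4 + 36) = -6 - 24*40 = -6 - 960 = -966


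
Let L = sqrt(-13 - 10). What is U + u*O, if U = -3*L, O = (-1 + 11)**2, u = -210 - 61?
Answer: -27100 - 3*I*sqrt(23) ≈ -27100.0 - 14.387*I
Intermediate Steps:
u = -271
O = 100 (O = 10**2 = 100)
L = I*sqrt(23) (L = sqrt(-23) = I*sqrt(23) ≈ 4.7958*I)
U = -3*I*sqrt(23) ≈ -14.387*I
U + u*O = -3*I*sqrt(23) - 271*100 = -3*I*sqrt(23) - 27100 = -27100 - 3*I*sqrt(23)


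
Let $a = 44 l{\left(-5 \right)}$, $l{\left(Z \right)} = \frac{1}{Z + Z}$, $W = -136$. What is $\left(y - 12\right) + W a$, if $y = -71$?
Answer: $\frac{2577}{5} \approx 515.4$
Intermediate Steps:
$l{\left(Z \right)} = \frac{1}{2 Z}$
$a = - \frac{22}{5}$ ($a = 44 \frac{1}{2 \left(-5\right)} = 44 \cdot \frac{1}{2} \left(- \frac{1}{5}\right) = 44 \left(- \frac{1}{10}\right) = - \frac{22}{5} \approx -4.4$)
$\left(y - 12\right) + W a = \left(-71 - 12\right) - - \frac{2992}{5} = \left(-71 - 12\right) + \frac{2992}{5} = -83 + \frac{2992}{5} = \frac{2577}{5}$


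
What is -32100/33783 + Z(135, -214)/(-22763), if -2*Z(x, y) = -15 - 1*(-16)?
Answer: -487116939/512668286 ≈ -0.95016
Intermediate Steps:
Z(x, y) = -½ (Z(x, y) = -(-15 - 1*(-16))/2 = -(-15 + 16)/2 = -½*1 = -½)
-32100/33783 + Z(135, -214)/(-22763) = -32100/33783 - ½/(-22763) = -32100*1/33783 - ½*(-1/22763) = -10700/11261 + 1/45526 = -487116939/512668286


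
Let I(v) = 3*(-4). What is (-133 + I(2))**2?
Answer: 21025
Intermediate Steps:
I(v) = -12
(-133 + I(2))**2 = (-133 - 12)**2 = (-145)**2 = 21025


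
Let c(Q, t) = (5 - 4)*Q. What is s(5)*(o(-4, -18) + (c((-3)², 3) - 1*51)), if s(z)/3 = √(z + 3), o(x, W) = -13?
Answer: -330*√2 ≈ -466.69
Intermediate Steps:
c(Q, t) = Q (c(Q, t) = 1*Q = Q)
s(z) = 3*√(3 + z) (s(z) = 3*√(z + 3) = 3*√(3 + z))
s(5)*(o(-4, -18) + (c((-3)², 3) - 1*51)) = (3*√(3 + 5))*(-13 + ((-3)² - 1*51)) = (3*√8)*(-13 + (9 - 51)) = (3*(2*√2))*(-13 - 42) = (6*√2)*(-55) = -330*√2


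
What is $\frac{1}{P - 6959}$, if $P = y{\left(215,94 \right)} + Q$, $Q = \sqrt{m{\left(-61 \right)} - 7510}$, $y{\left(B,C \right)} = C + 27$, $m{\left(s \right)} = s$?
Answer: $- \frac{6838}{46765815} - \frac{i \sqrt{7571}}{46765815} \approx -0.00014622 - 1.8606 \cdot 10^{-6} i$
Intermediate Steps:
$y{\left(B,C \right)} = 27 + C$
$Q = i \sqrt{7571}$ ($Q = \sqrt{-61 - 7510} = \sqrt{-7571} = i \sqrt{7571} \approx 87.011 i$)
$P = 121 + i \sqrt{7571}$ ($P = \left(27 + 94\right) + i \sqrt{7571} = 121 + i \sqrt{7571} \approx 121.0 + 87.011 i$)
$\frac{1}{P - 6959} = \frac{1}{\left(121 + i \sqrt{7571}\right) - 6959} = \frac{1}{-6838 + i \sqrt{7571}}$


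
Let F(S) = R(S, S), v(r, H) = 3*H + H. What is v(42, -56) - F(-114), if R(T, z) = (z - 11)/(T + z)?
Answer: -51197/228 ≈ -224.55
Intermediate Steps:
R(T, z) = (-11 + z)/(T + z)
v(r, H) = 4*H
F(S) = (-11 + S)/(2*S) (F(S) = (-11 + S)/(S + S) = (-11 + S)/((2*S)) = (1/(2*S))*(-11 + S) = (-11 + S)/(2*S))
v(42, -56) - F(-114) = 4*(-56) - (-11 - 114)/(2*(-114)) = -224 - (-1)*(-125)/(2*114) = -224 - 1*125/228 = -224 - 125/228 = -51197/228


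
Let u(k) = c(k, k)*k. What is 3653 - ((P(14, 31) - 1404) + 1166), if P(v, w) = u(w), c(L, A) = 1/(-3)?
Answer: 11704/3 ≈ 3901.3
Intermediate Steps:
c(L, A) = -⅓
u(k) = -k/3
P(v, w) = -w/3
3653 - ((P(14, 31) - 1404) + 1166) = 3653 - ((-⅓*31 - 1404) + 1166) = 3653 - ((-31/3 - 1404) + 1166) = 3653 - (-4243/3 + 1166) = 3653 - 1*(-745/3) = 3653 + 745/3 = 11704/3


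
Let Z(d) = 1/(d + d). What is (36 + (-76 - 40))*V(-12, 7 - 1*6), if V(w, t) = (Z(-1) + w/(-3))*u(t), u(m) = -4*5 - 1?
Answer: 5880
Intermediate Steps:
u(m) = -21 (u(m) = -20 - 1 = -21)
Z(d) = 1/(2*d)
V(w, t) = 21/2 + 7*w (V(w, t) = ((½)/(-1) + w/(-3))*(-21) = ((½)*(-1) + w*(-⅓))*(-21) = (-½ - w/3)*(-21) = 21/2 + 7*w)
(36 + (-76 - 40))*V(-12, 7 - 1*6) = (36 + (-76 - 40))*(21/2 + 7*(-12)) = (36 - 116)*(21/2 - 84) = -80*(-147/2) = 5880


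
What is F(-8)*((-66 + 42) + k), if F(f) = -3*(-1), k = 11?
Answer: -39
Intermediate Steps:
F(f) = 3
F(-8)*((-66 + 42) + k) = 3*((-66 + 42) + 11) = 3*(-24 + 11) = 3*(-13) = -39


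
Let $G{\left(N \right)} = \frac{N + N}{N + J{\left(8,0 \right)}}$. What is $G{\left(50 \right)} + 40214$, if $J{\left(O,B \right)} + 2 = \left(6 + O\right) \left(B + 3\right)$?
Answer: $\frac{361936}{9} \approx 40215.0$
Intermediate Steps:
$J{\left(O,B \right)} = -2 + \left(3 + B\right) \left(6 + O\right)$ ($J{\left(O,B \right)} = -2 + \left(6 + O\right) \left(B + 3\right) = -2 + \left(6 + O\right) \left(3 + B\right) = -2 + \left(3 + B\right) \left(6 + O\right)$)
$G{\left(N \right)} = \frac{2 N}{40 + N}$ ($G{\left(N \right)} = \frac{N + N}{N + \left(16 + 3 \cdot 8 + 6 \cdot 0 + 0 \cdot 8\right)} = \frac{2 N}{N + \left(16 + 24 + 0 + 0\right)} = \frac{2 N}{N + 40} = \frac{2 N}{40 + N}$)
$G{\left(50 \right)} + 40214 = 2 \cdot 50 \frac{1}{40 + 50} + 40214 = 2 \cdot 50 \cdot \frac{1}{90} + 40214 = \frac{10}{9} + 40214 = \frac{361936}{9}$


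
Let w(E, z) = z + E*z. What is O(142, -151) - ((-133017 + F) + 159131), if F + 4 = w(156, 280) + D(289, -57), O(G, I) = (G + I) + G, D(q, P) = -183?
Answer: -69754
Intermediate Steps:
O(G, I) = I + 2*G
F = 43773 (F = -4 + (280*(1 + 156) - 183) = -4 + (280*157 - 183) = -4 + (43960 - 183) = -4 + 43777 = 43773)
O(142, -151) - ((-133017 + F) + 159131) = (-151 + 2*142) - ((-133017 + 43773) + 159131) = (-151 + 284) - (-89244 + 159131) = 133 - 1*69887 = 133 - 69887 = -69754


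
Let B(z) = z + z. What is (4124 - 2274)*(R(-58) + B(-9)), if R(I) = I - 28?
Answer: -192400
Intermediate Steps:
R(I) = -28 + I
B(z) = 2*z
(4124 - 2274)*(R(-58) + B(-9)) = (4124 - 2274)*((-28 - 58) + 2*(-9)) = 1850*(-86 - 18) = 1850*(-104) = -192400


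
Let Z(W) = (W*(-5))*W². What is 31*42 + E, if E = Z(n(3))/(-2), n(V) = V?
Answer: 2739/2 ≈ 1369.5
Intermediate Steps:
Z(W) = -5*W³ (Z(W) = (-5*W)*W² = -5*W³)
E = 135/2 (E = (-5*3³)/(-2) = -(-5)*27/2 = -½*(-135) = 135/2 ≈ 67.500)
31*42 + E = 31*42 + 135/2 = 1302 + 135/2 = 2739/2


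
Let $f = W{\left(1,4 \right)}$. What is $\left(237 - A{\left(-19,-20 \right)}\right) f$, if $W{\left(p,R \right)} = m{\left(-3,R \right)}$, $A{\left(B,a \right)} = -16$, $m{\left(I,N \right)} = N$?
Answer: $1012$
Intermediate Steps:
$W{\left(p,R \right)} = R$
$f = 4$
$\left(237 - A{\left(-19,-20 \right)}\right) f = \left(237 - -16\right) 4 = \left(237 + 16\right) 4 = 253 \cdot 4 = 1012$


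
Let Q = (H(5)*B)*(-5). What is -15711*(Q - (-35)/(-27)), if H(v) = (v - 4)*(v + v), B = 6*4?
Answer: 169862095/9 ≈ 1.8874e+7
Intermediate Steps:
B = 24
H(v) = 2*v*(-4 + v) (H(v) = (-4 + v)*(2*v) = 2*v*(-4 + v))
Q = -1200 (Q = ((2*5*(-4 + 5))*24)*(-5) = ((2*5*1)*24)*(-5) = (10*24)*(-5) = 240*(-5) = -1200)
-15711*(Q - (-35)/(-27)) = -15711*(-1200 - (-35)/(-27)) = -15711*(-1200 - (-35)*(-1)/27) = -15711*(-1200 - 1*35/27) = -15711*(-1200 - 35/27) = -15711*(-32435/27) = 169862095/9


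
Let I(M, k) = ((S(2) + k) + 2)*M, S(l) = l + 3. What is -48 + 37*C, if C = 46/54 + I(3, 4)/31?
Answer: 19172/837 ≈ 22.906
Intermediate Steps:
S(l) = 3 + l
I(M, k) = M*(7 + k) (I(M, k) = (((3 + 2) + k) + 2)*M = ((5 + k) + 2)*M = (7 + k)*M = M*(7 + k))
C = 1604/837 (C = 46/54 + (3*(7 + 4))/31 = 46*(1/54) + (3*11)*(1/31) = 23/27 + 33*(1/31) = 23/27 + 33/31 = 1604/837 ≈ 1.9164)
-48 + 37*C = -48 + 37*(1604/837) = -48 + 59348/837 = 19172/837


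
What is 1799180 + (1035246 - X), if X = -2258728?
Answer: 5093154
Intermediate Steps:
1799180 + (1035246 - X) = 1799180 + (1035246 - 1*(-2258728)) = 1799180 + (1035246 + 2258728) = 1799180 + 3293974 = 5093154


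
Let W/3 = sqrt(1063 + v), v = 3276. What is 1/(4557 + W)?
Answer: 1519/6909066 - sqrt(4339)/6909066 ≈ 0.00021032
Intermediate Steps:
W = 3*sqrt(4339) (W = 3*sqrt(1063 + 3276) = 3*sqrt(4339) ≈ 197.61)
1/(4557 + W) = 1/(4557 + 3*sqrt(4339))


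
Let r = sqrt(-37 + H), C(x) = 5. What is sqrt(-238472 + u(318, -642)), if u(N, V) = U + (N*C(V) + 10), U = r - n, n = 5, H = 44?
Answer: sqrt(-236877 + sqrt(7)) ≈ 486.7*I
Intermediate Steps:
r = sqrt(7) (r = sqrt(-37 + 44) = sqrt(7) ≈ 2.6458)
U = -5 + sqrt(7) (U = sqrt(7) - 1*5 = sqrt(7) - 5 = -5 + sqrt(7) ≈ -2.3542)
u(N, V) = 5 + sqrt(7) + 5*N (u(N, V) = (-5 + sqrt(7)) + (N*5 + 10) = (-5 + sqrt(7)) + (5*N + 10) = (-5 + sqrt(7)) + (10 + 5*N) = 5 + sqrt(7) + 5*N)
sqrt(-238472 + u(318, -642)) = sqrt(-238472 + (5 + sqrt(7) + 5*318)) = sqrt(-238472 + (5 + sqrt(7) + 1590)) = sqrt(-238472 + (1595 + sqrt(7))) = sqrt(-236877 + sqrt(7))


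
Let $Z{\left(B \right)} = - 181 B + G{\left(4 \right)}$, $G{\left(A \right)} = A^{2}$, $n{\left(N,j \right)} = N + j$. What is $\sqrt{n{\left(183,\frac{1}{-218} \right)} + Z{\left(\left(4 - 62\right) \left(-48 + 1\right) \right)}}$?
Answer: $\frac{i \sqrt{23439169686}}{218} \approx 702.29 i$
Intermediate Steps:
$Z{\left(B \right)} = 16 - 181 B$ ($Z{\left(B \right)} = - 181 B + 4^{2} = - 181 B + 16 = 16 - 181 B$)
$\sqrt{n{\left(183,\frac{1}{-218} \right)} + Z{\left(\left(4 - 62\right) \left(-48 + 1\right) \right)}} = \sqrt{\left(183 + \frac{1}{-218}\right) + \left(16 - 181 \left(4 - 62\right) \left(-48 + 1\right)\right)} = \sqrt{\left(183 - \frac{1}{218}\right) + \left(16 - 181 \left(\left(-58\right) \left(-47\right)\right)\right)} = \sqrt{\frac{39893}{218} + \left(16 - 493406\right)} = \sqrt{\frac{39893}{218} - 493390} = \sqrt{- \frac{107519127}{218}} = \frac{i \sqrt{23439169686}}{218}$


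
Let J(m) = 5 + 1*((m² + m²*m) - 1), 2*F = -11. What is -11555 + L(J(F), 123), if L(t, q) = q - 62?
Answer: -11494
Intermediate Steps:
F = -11/2 (F = (½)*(-11) = -11/2 ≈ -5.5000)
J(m) = 4 + m² + m³ (J(m) = 5 + 1*((m² + m³) - 1) = 5 + 1*(-1 + m² + m³) = 5 + (-1 + m² + m³) = 4 + m² + m³)
L(t, q) = -62 + q
-11555 + L(J(F), 123) = -11555 + (-62 + 123) = -11555 + 61 = -11494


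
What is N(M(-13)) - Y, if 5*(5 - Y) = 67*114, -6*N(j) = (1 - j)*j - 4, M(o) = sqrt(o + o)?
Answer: 22784/15 - I*sqrt(26)/6 ≈ 1518.9 - 0.84984*I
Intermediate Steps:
M(o) = sqrt(2)*sqrt(o) (M(o) = sqrt(2*o) = sqrt(2)*sqrt(o))
N(j) = 2/3 - j*(1 - j)/6 (N(j) = -((1 - j)*j - 4)/6 = -(j*(1 - j) - 4)/6 = -(-4 + j*(1 - j))/6 = 2/3 - j*(1 - j)/6)
Y = -7613/5 (Y = 5 - 67*114/5 = 5 - 1/5*7638 = 5 - 7638/5 = -7613/5 ≈ -1522.6)
N(M(-13)) - Y = (2/3 - sqrt(2)*sqrt(-13)/6 + (sqrt(2)*sqrt(-13))**2/6) - 1*(-7613/5) = (2/3 - sqrt(2)*I*sqrt(13)/6 + (sqrt(2)*(I*sqrt(13)))**2/6) + 7613/5 = (2/3 - I*sqrt(26)/6 + (I*sqrt(26))**2/6) + 7613/5 = (2/3 - I*sqrt(26)/6 + (1/6)*(-26)) + 7613/5 = (2/3 - I*sqrt(26)/6 - 13/3) + 7613/5 = (-11/3 - I*sqrt(26)/6) + 7613/5 = 22784/15 - I*sqrt(26)/6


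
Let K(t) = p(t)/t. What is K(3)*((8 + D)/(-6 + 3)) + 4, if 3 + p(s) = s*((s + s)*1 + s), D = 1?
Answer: -20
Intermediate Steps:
p(s) = -3 + 3*s² (p(s) = -3 + s*((s + s)*1 + s) = -3 + s*((2*s)*1 + s) = -3 + s*(2*s + s) = -3 + s*(3*s) = -3 + 3*s²)
K(t) = (-3 + 3*t²)/t
K(3)*((8 + D)/(-6 + 3)) + 4 = (-3/3 + 3*3)*((8 + 1)/(-6 + 3)) + 4 = (-3*⅓ + 9)*(9/(-3)) + 4 = (-1 + 9)*(9*(-⅓)) + 4 = 8*(-3) + 4 = -24 + 4 = -20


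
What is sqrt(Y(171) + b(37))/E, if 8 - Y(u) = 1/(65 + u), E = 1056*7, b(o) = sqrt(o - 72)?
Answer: sqrt(111333 + 13924*I*sqrt(35))/872256 ≈ 0.00040519 + 0.0001336*I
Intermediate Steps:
b(o) = sqrt(-72 + o)
E = 7392
Y(u) = 8 - 1/(65 + u)
sqrt(Y(171) + b(37))/E = sqrt((519 + 8*171)/(65 + 171) + sqrt(-72 + 37))/7392 = sqrt((519 + 1368)/236 + sqrt(-35))*(1/7392) = sqrt((1/236)*1887 + I*sqrt(35))*(1/7392) = sqrt(1887/236 + I*sqrt(35))*(1/7392) = sqrt(1887/236 + I*sqrt(35))/7392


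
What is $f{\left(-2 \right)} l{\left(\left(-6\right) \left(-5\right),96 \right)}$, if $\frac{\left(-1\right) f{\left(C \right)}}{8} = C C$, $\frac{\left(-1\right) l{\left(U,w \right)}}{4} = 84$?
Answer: $10752$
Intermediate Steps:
$l{\left(U,w \right)} = -336$ ($l{\left(U,w \right)} = \left(-4\right) 84 = -336$)
$f{\left(C \right)} = - 8 C^{2}$ ($f{\left(C \right)} = - 8 C C = - 8 C^{2}$)
$f{\left(-2 \right)} l{\left(\left(-6\right) \left(-5\right),96 \right)} = - 8 \left(-2\right)^{2} \left(-336\right) = \left(-8\right) 4 \left(-336\right) = \left(-32\right) \left(-336\right) = 10752$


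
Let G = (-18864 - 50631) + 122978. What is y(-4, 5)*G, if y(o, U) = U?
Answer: 267415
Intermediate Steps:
G = 53483 (G = -69495 + 122978 = 53483)
y(-4, 5)*G = 5*53483 = 267415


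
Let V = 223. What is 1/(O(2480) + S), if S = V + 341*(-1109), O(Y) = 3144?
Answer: -1/374802 ≈ -2.6681e-6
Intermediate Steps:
S = -377946 (S = 223 + 341*(-1109) = 223 - 378169 = -377946)
1/(O(2480) + S) = 1/(3144 - 377946) = 1/(-374802) = -1/374802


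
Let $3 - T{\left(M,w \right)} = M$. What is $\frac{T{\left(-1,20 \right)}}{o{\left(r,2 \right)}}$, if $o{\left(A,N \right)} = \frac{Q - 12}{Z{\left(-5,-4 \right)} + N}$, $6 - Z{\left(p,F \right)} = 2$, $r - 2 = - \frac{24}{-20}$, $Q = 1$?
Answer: $- \frac{24}{11} \approx -2.1818$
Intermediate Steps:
$T{\left(M,w \right)} = 3 - M$
$r = \frac{16}{5}$ ($r = 2 - \frac{24}{-20} = 2 - - \frac{6}{5} = 2 + \frac{6}{5} = \frac{16}{5} \approx 3.2$)
$Z{\left(p,F \right)} = 4$ ($Z{\left(p,F \right)} = 6 - 2 = 4$)
$o{\left(A,N \right)} = - \frac{11}{4 + N}$ ($o{\left(A,N \right)} = \frac{1 - 12}{4 + N} = - \frac{11}{4 + N}$)
$\frac{T{\left(-1,20 \right)}}{o{\left(r,2 \right)}} = \frac{3 - -1}{\left(-11\right) \frac{1}{4 + 2}} = \frac{3 + 1}{\left(-11\right) \frac{1}{6}} = \frac{4}{\left(-11\right) \frac{1}{6}} = \frac{4}{- \frac{11}{6}} = 4 \left(- \frac{6}{11}\right) = - \frac{24}{11}$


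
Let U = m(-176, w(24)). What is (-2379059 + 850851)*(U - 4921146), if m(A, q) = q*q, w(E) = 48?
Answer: 7517013695136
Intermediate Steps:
m(A, q) = q**2
U = 2304 (U = 48**2 = 2304)
(-2379059 + 850851)*(U - 4921146) = (-2379059 + 850851)*(2304 - 4921146) = -1528208*(-4918842) = 7517013695136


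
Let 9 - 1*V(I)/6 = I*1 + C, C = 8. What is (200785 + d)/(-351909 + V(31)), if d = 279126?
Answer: -479911/352089 ≈ -1.3630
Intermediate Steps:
V(I) = 6 - 6*I (V(I) = 54 - 6*(I*1 + 8) = 54 - 6*(I + 8) = 54 - 6*(8 + I) = 54 + (-48 - 6*I) = 6 - 6*I)
(200785 + d)/(-351909 + V(31)) = (200785 + 279126)/(-351909 + (6 - 6*31)) = 479911/(-351909 + (6 - 186)) = 479911/(-351909 - 180) = 479911/(-352089) = 479911*(-1/352089) = -479911/352089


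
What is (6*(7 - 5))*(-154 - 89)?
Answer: -2916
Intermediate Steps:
(6*(7 - 5))*(-154 - 89) = (6*2)*(-243) = 12*(-243) = -2916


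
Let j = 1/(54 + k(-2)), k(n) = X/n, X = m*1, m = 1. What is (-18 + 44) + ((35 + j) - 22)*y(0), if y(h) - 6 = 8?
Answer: 22284/107 ≈ 208.26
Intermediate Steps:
y(h) = 14 (y(h) = 6 + 8 = 14)
X = 1 (X = 1*1 = 1)
k(n) = 1/n
j = 2/107 (j = 1/(54 + 1/(-2)) = 1/(54 - 1/2) = 1/(107/2) = 2/107 ≈ 0.018692)
(-18 + 44) + ((35 + j) - 22)*y(0) = (-18 + 44) + ((35 + 2/107) - 22)*14 = 26 + (3747/107 - 22)*14 = 26 + (1393/107)*14 = 26 + 19502/107 = 22284/107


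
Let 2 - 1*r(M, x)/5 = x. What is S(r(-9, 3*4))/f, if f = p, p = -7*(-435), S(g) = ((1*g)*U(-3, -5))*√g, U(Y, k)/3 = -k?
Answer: -250*I*√2/203 ≈ -1.7416*I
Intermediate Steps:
U(Y, k) = -3*k (U(Y, k) = 3*(-k) = -3*k)
r(M, x) = 10 - 5*x
S(g) = 15*g^(3/2) (S(g) = ((1*g)*(-3*(-5)))*√g = (g*15)*√g = (15*g)*√g = 15*g^(3/2))
p = 3045
f = 3045
S(r(-9, 3*4))/f = (15*(10 - 15*4)^(3/2))/3045 = (15*(10 - 5*12)^(3/2))*(1/3045) = (15*(10 - 60)^(3/2))*(1/3045) = (15*(-50)^(3/2))*(1/3045) = (15*(-250*I*√2))*(1/3045) = -3750*I*√2*(1/3045) = -250*I*√2/203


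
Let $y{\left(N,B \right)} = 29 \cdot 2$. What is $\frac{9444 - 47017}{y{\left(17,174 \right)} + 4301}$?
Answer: $- \frac{37573}{4359} \approx -8.6196$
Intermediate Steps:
$y{\left(N,B \right)} = 58$
$\frac{9444 - 47017}{y{\left(17,174 \right)} + 4301} = \frac{9444 - 47017}{58 + 4301} = - \frac{37573}{4359}$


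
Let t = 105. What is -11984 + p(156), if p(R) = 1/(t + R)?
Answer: -3127823/261 ≈ -11984.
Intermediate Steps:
p(R) = 1/(105 + R)
-11984 + p(156) = -11984 + 1/(105 + 156) = -11984 + 1/261 = -3127823/261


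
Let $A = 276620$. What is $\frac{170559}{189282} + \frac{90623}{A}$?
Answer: $\frac{10722222211}{8726531140} \approx 1.2287$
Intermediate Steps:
$\frac{170559}{189282} + \frac{90623}{A} = \frac{170559}{189282} + \frac{90623}{276620} = 170559 \cdot \frac{1}{189282} + 90623 \cdot \frac{1}{276620} = \frac{56853}{63094} + \frac{90623}{276620} = \frac{10722222211}{8726531140}$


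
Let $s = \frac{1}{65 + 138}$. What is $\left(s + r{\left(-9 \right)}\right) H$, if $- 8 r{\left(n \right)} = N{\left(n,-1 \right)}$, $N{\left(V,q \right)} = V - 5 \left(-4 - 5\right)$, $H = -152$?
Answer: $\frac{138700}{203} \approx 683.25$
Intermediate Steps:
$N{\left(V,q \right)} = 45 + V$ ($N{\left(V,q \right)} = V - 5 \left(-9\right) = V - -45 = V + 45 = 45 + V$)
$r{\left(n \right)} = - \frac{45}{8} - \frac{n}{8}$ ($r{\left(n \right)} = - \frac{45 + n}{8} = - \frac{45}{8} - \frac{n}{8}$)
$s = \frac{1}{203} \approx 0.0049261$
$\left(s + r{\left(-9 \right)}\right) H = \left(\frac{1}{203} - \frac{9}{2}\right) \left(-152\right) = \left(- \frac{1825}{406}\right) \left(-152\right) = \frac{138700}{203}$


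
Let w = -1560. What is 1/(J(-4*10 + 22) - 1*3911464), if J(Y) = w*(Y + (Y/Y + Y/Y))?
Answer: -1/3886504 ≈ -2.5730e-7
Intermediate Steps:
J(Y) = -3120 - 1560*Y (J(Y) = -1560*(Y + (Y/Y + Y/Y)) = -1560*(Y + (1 + 1)) = -1560*(Y + 2) = -1560*(2 + Y) = -3120 - 1560*Y)
1/(J(-4*10 + 22) - 1*3911464) = 1/((-3120 - 1560*(-4*10 + 22)) - 1*3911464) = 1/((-3120 - 1560*(-40 + 22)) - 3911464) = 1/((-3120 - 1560*(-18)) - 3911464) = 1/((-3120 + 28080) - 3911464) = 1/(24960 - 3911464) = 1/(-3886504) = -1/3886504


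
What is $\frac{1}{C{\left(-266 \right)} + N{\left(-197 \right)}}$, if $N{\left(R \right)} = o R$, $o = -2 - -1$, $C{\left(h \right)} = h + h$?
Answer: $- \frac{1}{335} \approx -0.0029851$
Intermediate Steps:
$C{\left(h \right)} = 2 h$
$o = -1$ ($o = -2 + 1 = -1$)
$N{\left(R \right)} = - R$
$\frac{1}{C{\left(-266 \right)} + N{\left(-197 \right)}} = \frac{1}{2 \left(-266\right) - -197} = \frac{1}{-532 + 197} = \frac{1}{-335} = - \frac{1}{335}$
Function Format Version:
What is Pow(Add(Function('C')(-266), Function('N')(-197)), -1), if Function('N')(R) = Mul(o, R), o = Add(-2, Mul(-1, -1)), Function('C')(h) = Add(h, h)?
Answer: Rational(-1, 335) ≈ -0.0029851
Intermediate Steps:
Function('C')(h) = Mul(2, h)
o = -1 (o = Add(-2, 1) = -1)
Function('N')(R) = Mul(-1, R)
Pow(Add(Function('C')(-266), Function('N')(-197)), -1) = Pow(Add(Mul(2, -266), Mul(-1, -197)), -1) = Pow(Add(-532, 197), -1) = Pow(-335, -1) = Rational(-1, 335)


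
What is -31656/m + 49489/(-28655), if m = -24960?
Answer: -248593/541840 ≈ -0.45879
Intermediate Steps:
-31656/m + 49489/(-28655) = -31656/(-24960) + 49489/(-28655) = -31656*(-1/24960) + 49489*(-1/28655) = 1319/1040 - 4499/2605 = -248593/541840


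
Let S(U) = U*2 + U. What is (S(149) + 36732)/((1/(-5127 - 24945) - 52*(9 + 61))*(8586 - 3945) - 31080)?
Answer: -53240328/24235626461 ≈ -0.0021968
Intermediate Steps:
S(U) = 3*U (S(U) = 2*U + U = 3*U)
(S(149) + 36732)/((1/(-5127 - 24945) - 52*(9 + 61))*(8586 - 3945) - 31080) = (3*149 + 36732)/((1/(-5127 - 24945) - 52*(9 + 61))*(8586 - 3945) - 31080) = (447 + 36732)/((1/(-30072) - 52*70)*4641 - 31080) = 37179/((-1/30072 - 3640)*4641 - 31080) = 37179/(-109462081/30072*4641 - 31080) = 37179/(-24191119901/1432 - 31080) = 37179/(-24235626461/1432) = 37179*(-1432/24235626461) = -53240328/24235626461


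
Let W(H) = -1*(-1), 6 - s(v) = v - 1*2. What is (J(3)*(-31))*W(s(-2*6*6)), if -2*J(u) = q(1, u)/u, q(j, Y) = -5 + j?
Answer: -62/3 ≈ -20.667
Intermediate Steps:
s(v) = 8 - v (s(v) = 6 - (v - 1*2) = 6 - (v - 2) = 6 - (-2 + v) = 6 + (2 - v) = 8 - v)
W(H) = 1
J(u) = 2/u (J(u) = -(-5 + 1)/(2*u) = -(-2)/u = 2/u)
(J(3)*(-31))*W(s(-2*6*6)) = ((2/3)*(-31))*1 = ((2*(⅓))*(-31))*1 = ((⅔)*(-31))*1 = -62/3*1 = -62/3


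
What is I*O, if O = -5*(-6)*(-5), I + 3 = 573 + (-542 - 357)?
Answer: 49350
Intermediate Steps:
I = -329 (I = -3 + (573 + (-542 - 357)) = -3 + (573 - 899) = -3 - 326 = -329)
O = -150 (O = 30*(-5) = -150)
I*O = -329*(-150) = 49350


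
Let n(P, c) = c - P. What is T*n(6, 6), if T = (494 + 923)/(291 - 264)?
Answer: 0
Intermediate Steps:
T = 1417/27 ≈ 52.482
T*n(6, 6) = 1417*(6 - 1*6)/27 = 1417*(6 - 6)/27 = (1417/27)*0 = 0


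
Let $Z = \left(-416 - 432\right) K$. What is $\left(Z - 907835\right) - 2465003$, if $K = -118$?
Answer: $-3272774$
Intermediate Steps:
$Z = 100064$ ($Z = \left(-416 - 432\right) \left(-118\right) = \left(-848\right) \left(-118\right) = 100064$)
$\left(Z - 907835\right) - 2465003 = \left(100064 - 907835\right) - 2465003 = -807771 - 2465003 = -3272774$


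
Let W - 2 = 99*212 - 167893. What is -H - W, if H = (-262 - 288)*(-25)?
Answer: 133153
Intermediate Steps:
H = 13750 (H = -550*(-25) = 13750)
W = -146903 (W = 2 + (99*212 - 167893) = 2 + (20988 - 167893) = 2 - 146905 = -146903)
-H - W = -1*13750 - 1*(-146903) = -13750 + 146903 = 133153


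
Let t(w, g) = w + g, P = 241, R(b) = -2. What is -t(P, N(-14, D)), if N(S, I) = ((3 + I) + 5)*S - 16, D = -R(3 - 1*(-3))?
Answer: -85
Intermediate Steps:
D = 2 (D = -1*(-2) = 2)
N(S, I) = -16 + S*(8 + I) (N(S, I) = (8 + I)*S - 16 = S*(8 + I) - 16 = -16 + S*(8 + I))
t(w, g) = g + w
-t(P, N(-14, D)) = -((-16 + 8*(-14) + 2*(-14)) + 241) = -((-16 - 112 - 28) + 241) = -(-156 + 241) = -1*85 = -85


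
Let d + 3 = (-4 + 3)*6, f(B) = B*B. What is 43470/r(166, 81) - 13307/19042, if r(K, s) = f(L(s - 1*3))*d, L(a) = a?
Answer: -7205527/4827147 ≈ -1.4927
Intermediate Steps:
f(B) = B²
d = -9 (d = -3 + (-4 + 3)*6 = -3 - 1*6 = -3 - 6 = -9)
r(K, s) = -9*(-3 + s)² (r(K, s) = (s - 1*3)²*(-9) = (s - 3)²*(-9) = (-3 + s)²*(-9) = -9*(-3 + s)²)
43470/r(166, 81) - 13307/19042 = 43470/((-9*(-3 + 81)²)) - 13307/19042 = 43470/((-9*78²)) - 13307*1/19042 = 43470/((-9*6084)) - 13307/19042 = 43470/(-54756) - 13307/19042 = 43470*(-1/54756) - 13307/19042 = -805/1014 - 13307/19042 = -7205527/4827147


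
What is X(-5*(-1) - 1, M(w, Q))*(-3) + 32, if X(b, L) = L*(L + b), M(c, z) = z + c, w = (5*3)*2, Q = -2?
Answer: -2656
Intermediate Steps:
w = 30 (w = 15*2 = 30)
M(c, z) = c + z
X(-5*(-1) - 1, M(w, Q))*(-3) + 32 = ((30 - 2)*((30 - 2) + (-5*(-1) - 1)))*(-3) + 32 = (28*(28 + (5 - 1)))*(-3) + 32 = (28*(28 + 4))*(-3) + 32 = (28*32)*(-3) + 32 = 896*(-3) + 32 = -2688 + 32 = -2656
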